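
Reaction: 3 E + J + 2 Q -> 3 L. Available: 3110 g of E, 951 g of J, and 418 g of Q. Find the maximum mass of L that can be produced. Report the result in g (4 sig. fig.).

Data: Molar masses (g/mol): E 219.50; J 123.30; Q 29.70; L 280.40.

3973 g

n(E) = 3110 / 219.50 = 14.17 mol
n(J) = 951.0 / 123.30 = 7.713 mol
n(Q) = 418.0 / 29.70 = 14.07 mol
n/ν for E = 14.17/3 = 4.723
n/ν for J = 7.713/1 = 7.713
n/ν for Q = 14.07/2 = 7.035
Smallest n/ν is E → limiting reagent.
n(L) = (3/3) × 14.17 = 14.17 mol
mass = 14.17 × 280.40 = 3973 g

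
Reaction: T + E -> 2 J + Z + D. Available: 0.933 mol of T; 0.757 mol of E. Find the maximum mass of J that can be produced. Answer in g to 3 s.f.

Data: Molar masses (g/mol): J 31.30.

n(T) = 0.9330 mol
n(E) = 0.7570 mol
n/ν for T = 0.9330/1 = 0.9330
n/ν for E = 0.7570/1 = 0.7570
Smallest n/ν is E → limiting reagent.
n(J) = (2/1) × 0.7570 = 1.514 mol
mass = 1.514 × 31.30 = 47.39 g

47.4 g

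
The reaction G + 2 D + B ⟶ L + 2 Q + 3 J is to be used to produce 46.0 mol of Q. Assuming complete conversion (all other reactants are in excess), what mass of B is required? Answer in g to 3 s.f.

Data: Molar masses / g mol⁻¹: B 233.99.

n(Q) = 46.00 mol
n(B) = (1/2) × 46.00 = 23.00 mol
mass = 23.00 × 233.99 = 5382 g

5380 g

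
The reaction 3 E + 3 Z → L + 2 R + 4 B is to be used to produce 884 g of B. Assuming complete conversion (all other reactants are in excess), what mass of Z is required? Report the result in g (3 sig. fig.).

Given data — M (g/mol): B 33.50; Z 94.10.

n(B) = 884 / 33.50 = 26.39 mol
n(Z) = (3/4) × 26.39 = 19.79 mol
mass = 19.79 × 94.10 = 1862 g

1860 g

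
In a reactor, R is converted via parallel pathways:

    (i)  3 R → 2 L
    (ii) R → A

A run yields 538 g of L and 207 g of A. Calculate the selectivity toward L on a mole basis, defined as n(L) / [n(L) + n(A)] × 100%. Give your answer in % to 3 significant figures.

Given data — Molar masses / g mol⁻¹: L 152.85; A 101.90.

n(L) = 538 / 152.85 = 3.520 mol
n(A) = 207 / 101.90 = 2.031 mol
selectivity = 3.520/(3.520+2.031) × 100 = 63.41 %

63.4 %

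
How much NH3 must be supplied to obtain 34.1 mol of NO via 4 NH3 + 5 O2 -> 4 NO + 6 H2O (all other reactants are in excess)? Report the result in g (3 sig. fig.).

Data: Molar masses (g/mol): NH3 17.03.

581 g

n(NO) = 34.10 mol
n(NH3) = (4/4) × 34.10 = 34.10 mol
mass = 34.10 × 17.03 = 580.7 g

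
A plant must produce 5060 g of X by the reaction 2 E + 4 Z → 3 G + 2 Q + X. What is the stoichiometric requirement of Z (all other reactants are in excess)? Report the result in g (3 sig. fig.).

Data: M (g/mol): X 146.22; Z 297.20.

n(X) = 5060 / 146.22 = 34.61 mol
n(Z) = (4/1) × 34.61 = 138.4 mol
mass = 138.4 × 297.20 = 41130 g

41100 g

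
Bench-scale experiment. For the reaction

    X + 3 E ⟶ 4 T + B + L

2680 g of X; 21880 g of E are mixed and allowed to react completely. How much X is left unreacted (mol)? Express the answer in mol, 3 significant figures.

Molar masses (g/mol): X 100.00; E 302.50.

2.69 mol

n(X) = 2680 / 100.00 = 26.80 mol
n(E) = 21880 / 302.50 = 72.33 mol
n/ν → X: 26.80, E: 24.11; E is limiting.
X consumed = (1/3) × 72.33 = 24.11 mol
X remaining = 26.80 − 24.11 = 2.690 mol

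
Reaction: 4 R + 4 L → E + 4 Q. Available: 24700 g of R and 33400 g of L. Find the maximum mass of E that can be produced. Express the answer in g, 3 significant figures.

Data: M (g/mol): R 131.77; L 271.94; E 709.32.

21800 g

n(R) = 24700 / 131.77 = 187.4 mol
n(L) = 33400 / 271.94 = 122.8 mol
n/ν for R = 187.4/4 = 46.85
n/ν for L = 122.8/4 = 30.70
Smallest n/ν is L → limiting reagent.
n(E) = (1/4) × 122.8 = 30.70 mol
mass = 30.70 × 709.32 = 21780 g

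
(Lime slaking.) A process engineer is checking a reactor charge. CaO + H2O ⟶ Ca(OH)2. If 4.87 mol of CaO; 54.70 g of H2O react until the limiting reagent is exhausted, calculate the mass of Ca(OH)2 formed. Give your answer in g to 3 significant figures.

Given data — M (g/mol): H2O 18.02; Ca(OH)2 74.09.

225 g

n(CaO) = 4.870 mol
n(H2O) = 54.70 / 18.02 = 3.036 mol
n/ν → CaO: 4.870, H2O: 3.036; H2O is limiting.
n(Ca(OH)2) = (1/1) × 3.036 = 3.036 mol
mass = 3.036 × 74.09 = 224.9 g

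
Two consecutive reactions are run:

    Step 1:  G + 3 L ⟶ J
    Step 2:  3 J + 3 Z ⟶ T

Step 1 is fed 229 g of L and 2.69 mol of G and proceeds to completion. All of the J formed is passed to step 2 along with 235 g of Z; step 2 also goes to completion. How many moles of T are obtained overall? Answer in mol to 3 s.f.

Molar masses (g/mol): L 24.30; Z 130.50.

0.600 mol

Step 1:
n(L) = 229.0 / 24.30 = 9.424 mol
n(G) = 2.690 mol
n/ν for L = 9.424/3 = 3.141
n/ν for G = 2.690/1 = 2.690
Smallest n/ν is G → limiting reagent.
n(J) produced = (1/1) × 2.690 = 2.690 mol
Step 2:
n(J) available = 2.690 mol
n(Z) = 235.0 / 130.50 = 1.801 mol
n/ν for J = 2.690/3 = 0.8967
n/ν for Z = 1.801/3 = 0.6003
Smallest n/ν is Z → limiting reagent.
n(T) = (1/3) × 1.801 = 0.6003 mol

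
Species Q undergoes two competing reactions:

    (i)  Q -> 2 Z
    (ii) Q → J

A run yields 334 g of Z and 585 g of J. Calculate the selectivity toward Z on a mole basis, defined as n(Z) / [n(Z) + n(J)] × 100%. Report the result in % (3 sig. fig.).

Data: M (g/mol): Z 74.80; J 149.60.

n(Z) = 334 / 74.80 = 4.465 mol
n(J) = 585 / 149.60 = 3.910 mol
selectivity = 4.465/(4.465+3.910) × 100 = 53.31 %

53.3 %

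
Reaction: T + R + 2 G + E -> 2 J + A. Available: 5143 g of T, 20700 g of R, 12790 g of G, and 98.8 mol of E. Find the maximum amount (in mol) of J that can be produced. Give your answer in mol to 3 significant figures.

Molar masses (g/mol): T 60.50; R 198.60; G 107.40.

119 mol

n(T) = 5143 / 60.50 = 85.01 mol
n(R) = 20700 / 198.60 = 104.2 mol
n(G) = 12790 / 107.40 = 119.1 mol
n(E) = 98.80 mol
n/ν for T = 85.01/1 = 85.01
n/ν for R = 104.2/1 = 104.2
n/ν for G = 119.1/2 = 59.55
n/ν for E = 98.80/1 = 98.80
Smallest n/ν is G → limiting reagent.
n(J) = (2/2) × 119.1 = 119.1 mol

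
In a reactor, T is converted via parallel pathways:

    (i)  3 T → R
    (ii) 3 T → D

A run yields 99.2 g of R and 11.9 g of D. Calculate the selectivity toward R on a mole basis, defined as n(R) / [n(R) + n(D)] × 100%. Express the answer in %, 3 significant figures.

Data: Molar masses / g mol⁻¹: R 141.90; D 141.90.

89.3 %

n(R) = 99.2 / 141.90 = 0.6991 mol
n(D) = 11.9 / 141.90 = 0.08386 mol
selectivity = 0.6991/(0.6991+0.08386) × 100 = 89.29 %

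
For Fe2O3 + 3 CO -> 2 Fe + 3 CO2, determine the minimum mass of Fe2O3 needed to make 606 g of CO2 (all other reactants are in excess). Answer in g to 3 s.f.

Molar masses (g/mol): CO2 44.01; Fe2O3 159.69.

n(CO2) = 606 / 44.01 = 13.77 mol
n(Fe2O3) = (1/3) × 13.77 = 4.590 mol
mass = 4.590 × 159.69 = 733.0 g

733 g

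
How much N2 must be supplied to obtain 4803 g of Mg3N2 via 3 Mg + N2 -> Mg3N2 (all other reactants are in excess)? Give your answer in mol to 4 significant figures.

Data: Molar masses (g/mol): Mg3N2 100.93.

n(Mg3N2) = 4803 / 100.93 = 47.59 mol
n(N2) = (1/1) × 47.59 = 47.59 mol

47.59 mol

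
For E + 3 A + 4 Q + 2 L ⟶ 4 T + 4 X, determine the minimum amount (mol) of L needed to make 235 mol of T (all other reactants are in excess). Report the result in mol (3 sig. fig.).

118 mol

n(T) = 235.0 mol
n(L) = (2/4) × 235.0 = 117.5 mol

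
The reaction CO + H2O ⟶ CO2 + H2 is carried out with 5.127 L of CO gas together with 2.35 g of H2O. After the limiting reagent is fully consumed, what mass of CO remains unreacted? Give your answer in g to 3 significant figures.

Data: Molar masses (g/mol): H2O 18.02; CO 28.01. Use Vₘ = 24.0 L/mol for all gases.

2.33 g

n(CO) = 5.127 / 24.0 = 0.2136 mol
n(H2O) = 2.350 / 18.02 = 0.1304 mol
n/ν for CO = 0.2136/1 = 0.2136
n/ν for H2O = 0.1304/1 = 0.1304
Smallest n/ν is H2O → limiting reagent.
CO consumed = (1/1) × 0.1304 = 0.1304 mol
CO remaining = 0.2136 − 0.1304 = 0.08320 mol
mass = 0.08320 × 28.01 = 2.330 g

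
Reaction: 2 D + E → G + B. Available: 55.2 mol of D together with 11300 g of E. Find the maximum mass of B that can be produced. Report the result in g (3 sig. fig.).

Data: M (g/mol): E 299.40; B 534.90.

n(D) = 55.20 mol
n(E) = 11300 / 299.40 = 37.74 mol
n/ν for D = 55.20/2 = 27.60
n/ν for E = 37.74/1 = 37.74
Smallest n/ν is D → limiting reagent.
n(B) = (1/2) × 55.20 = 27.60 mol
mass = 27.60 × 534.90 = 14760 g

14800 g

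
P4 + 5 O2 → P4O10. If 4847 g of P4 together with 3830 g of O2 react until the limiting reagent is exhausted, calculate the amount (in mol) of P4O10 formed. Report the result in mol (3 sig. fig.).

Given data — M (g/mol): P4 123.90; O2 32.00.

23.9 mol

n(P4) = 4847 / 123.90 = 39.12 mol
n(O2) = 3830 / 32.00 = 119.7 mol
n/ν for P4 = 39.12/1 = 39.12
n/ν for O2 = 119.7/5 = 23.94
Smallest n/ν is O2 → limiting reagent.
n(P4O10) = (1/5) × 119.7 = 23.94 mol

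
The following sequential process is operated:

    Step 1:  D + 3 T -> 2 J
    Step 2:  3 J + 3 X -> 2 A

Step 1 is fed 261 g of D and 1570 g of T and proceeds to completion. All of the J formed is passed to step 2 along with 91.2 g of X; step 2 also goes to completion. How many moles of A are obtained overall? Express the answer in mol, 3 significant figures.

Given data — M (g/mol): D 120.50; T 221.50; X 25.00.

Step 1:
n(D) = 261.0 / 120.50 = 2.166 mol
n(T) = 1570 / 221.50 = 7.088 mol
n/ν for D = 2.166/1 = 2.166
n/ν for T = 7.088/3 = 2.363
Smallest n/ν is D → limiting reagent.
n(J) produced = (2/1) × 2.166 = 4.332 mol
Step 2:
n(J) available = 4.332 mol
n(X) = 91.20 / 25.00 = 3.648 mol
n/ν for J = 4.332/3 = 1.444
n/ν for X = 3.648/3 = 1.216
Smallest n/ν is X → limiting reagent.
n(A) = (2/3) × 3.648 = 2.432 mol

2.43 mol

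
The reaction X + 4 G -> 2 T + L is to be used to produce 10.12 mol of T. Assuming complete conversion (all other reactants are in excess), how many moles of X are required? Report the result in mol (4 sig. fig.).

5.060 mol

n(T) = 10.12 mol
n(X) = (1/2) × 10.12 = 5.060 mol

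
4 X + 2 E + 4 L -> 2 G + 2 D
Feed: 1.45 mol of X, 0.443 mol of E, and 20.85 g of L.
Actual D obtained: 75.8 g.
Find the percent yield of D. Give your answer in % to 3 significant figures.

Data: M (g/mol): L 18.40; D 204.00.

83.9 %

n(X) = 1.450 mol
n(E) = 0.4430 mol
n(L) = 20.85 / 18.40 = 1.133 mol
n/ν → X: 0.3625, E: 0.2215, L: 0.2833; E is limiting.
theoretical n(D) = (2/2) × 0.4430 = 0.4430 mol → 90.37 g
% yield = 75.8 / 90.37 × 100 = 83.88 %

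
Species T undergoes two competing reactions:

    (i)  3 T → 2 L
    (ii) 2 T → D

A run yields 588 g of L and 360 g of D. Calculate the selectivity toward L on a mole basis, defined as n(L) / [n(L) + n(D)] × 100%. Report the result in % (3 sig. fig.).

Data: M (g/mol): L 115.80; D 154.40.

n(L) = 588 / 115.80 = 5.078 mol
n(D) = 360 / 154.40 = 2.332 mol
selectivity = 5.078/(5.078+2.332) × 100 = 68.53 %

68.5 %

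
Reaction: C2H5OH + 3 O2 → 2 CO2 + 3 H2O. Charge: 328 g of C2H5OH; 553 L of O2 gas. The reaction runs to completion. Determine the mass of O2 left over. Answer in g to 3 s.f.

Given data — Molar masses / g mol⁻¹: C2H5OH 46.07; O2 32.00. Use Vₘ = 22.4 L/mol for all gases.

107 g

n(C2H5OH) = 328.0 / 46.07 = 7.120 mol
n(O2) = 553.0 / 22.4 = 24.69 mol
n/ν for C2H5OH = 7.120/1 = 7.120
n/ν for O2 = 24.69/3 = 8.230
Smallest n/ν is C2H5OH → limiting reagent.
O2 consumed = (3/1) × 7.120 = 21.36 mol
O2 remaining = 24.69 − 21.36 = 3.330 mol
mass = 3.330 × 32.00 = 106.6 g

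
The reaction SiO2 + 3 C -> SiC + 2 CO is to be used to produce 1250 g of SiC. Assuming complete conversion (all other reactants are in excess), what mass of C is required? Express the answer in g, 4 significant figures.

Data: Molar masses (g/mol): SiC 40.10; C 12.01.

1123 g

n(SiC) = 1250 / 40.10 = 31.17 mol
n(C) = (3/1) × 31.17 = 93.51 mol
mass = 93.51 × 12.01 = 1123 g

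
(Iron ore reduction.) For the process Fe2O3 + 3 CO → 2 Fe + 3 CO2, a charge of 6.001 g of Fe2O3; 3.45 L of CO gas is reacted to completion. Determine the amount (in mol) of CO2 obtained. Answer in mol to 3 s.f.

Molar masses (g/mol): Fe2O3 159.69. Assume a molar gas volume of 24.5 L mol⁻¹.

0.113 mol

n(Fe2O3) = 6.001 / 159.69 = 0.03758 mol
n(CO) = 3.450 / 24.5 = 0.1408 mol
n/ν → Fe2O3: 0.03758, CO: 0.04693; Fe2O3 is limiting.
n(CO2) = (3/1) × 0.03758 = 0.1127 mol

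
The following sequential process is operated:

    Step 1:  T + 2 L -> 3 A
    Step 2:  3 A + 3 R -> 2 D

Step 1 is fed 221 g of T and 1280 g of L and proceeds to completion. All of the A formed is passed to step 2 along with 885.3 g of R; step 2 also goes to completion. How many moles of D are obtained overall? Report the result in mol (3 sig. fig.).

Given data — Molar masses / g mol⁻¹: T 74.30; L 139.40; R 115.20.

Step 1:
n(T) = 221.0 / 74.30 = 2.974 mol
n(L) = 1280 / 139.40 = 9.182 mol
n/ν for T = 2.974/1 = 2.974
n/ν for L = 9.182/2 = 4.591
Smallest n/ν is T → limiting reagent.
n(A) produced = (3/1) × 2.974 = 8.922 mol
Step 2:
n(A) available = 8.922 mol
n(R) = 885.3 / 115.20 = 7.685 mol
n/ν for A = 8.922/3 = 2.974
n/ν for R = 7.685/3 = 2.562
Smallest n/ν is R → limiting reagent.
n(D) = (2/3) × 7.685 = 5.123 mol

5.12 mol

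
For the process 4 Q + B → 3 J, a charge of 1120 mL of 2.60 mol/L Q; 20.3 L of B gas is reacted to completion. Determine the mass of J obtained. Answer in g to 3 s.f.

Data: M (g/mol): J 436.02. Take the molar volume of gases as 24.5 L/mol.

n(Q) = 2.60 × 1120/1000 = 2.912 mol
n(B) = 20.30 / 24.5 = 0.8286 mol
n/ν for Q = 2.912/4 = 0.7280
n/ν for B = 0.8286/1 = 0.8286
Smallest n/ν is Q → limiting reagent.
n(J) = (3/4) × 2.912 = 2.184 mol
mass = 2.184 × 436.02 = 952.3 g

952 g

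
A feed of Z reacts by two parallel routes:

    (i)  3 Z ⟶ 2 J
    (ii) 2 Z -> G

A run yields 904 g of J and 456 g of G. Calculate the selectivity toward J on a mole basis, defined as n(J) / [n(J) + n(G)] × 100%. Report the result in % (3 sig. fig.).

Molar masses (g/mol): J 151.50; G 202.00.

n(J) = 904 / 151.50 = 5.967 mol
n(G) = 456 / 202.00 = 2.257 mol
selectivity = 5.967/(5.967+2.257) × 100 = 72.56 %

72.6 %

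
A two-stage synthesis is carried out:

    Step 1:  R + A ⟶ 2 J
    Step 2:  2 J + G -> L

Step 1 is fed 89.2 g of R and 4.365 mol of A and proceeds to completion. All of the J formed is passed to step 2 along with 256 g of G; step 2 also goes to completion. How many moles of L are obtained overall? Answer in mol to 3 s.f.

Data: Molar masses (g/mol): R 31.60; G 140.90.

Step 1:
n(R) = 89.20 / 31.60 = 2.823 mol
n(A) = 4.365 mol
n/ν for R = 2.823/1 = 2.823
n/ν for A = 4.365/1 = 4.365
Smallest n/ν is R → limiting reagent.
n(J) produced = (2/1) × 2.823 = 5.646 mol
Step 2:
n(J) available = 5.646 mol
n(G) = 256.0 / 140.90 = 1.817 mol
n/ν for J = 5.646/2 = 2.823
n/ν for G = 1.817/1 = 1.817
Smallest n/ν is G → limiting reagent.
n(L) = (1/1) × 1.817 = 1.817 mol

1.82 mol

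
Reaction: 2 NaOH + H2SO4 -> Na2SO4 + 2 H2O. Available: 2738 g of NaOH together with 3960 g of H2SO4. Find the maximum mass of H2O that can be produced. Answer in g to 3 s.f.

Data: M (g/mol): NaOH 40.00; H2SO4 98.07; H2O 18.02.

1230 g

n(NaOH) = 2738 / 40.00 = 68.45 mol
n(H2SO4) = 3960 / 98.07 = 40.38 mol
n/ν → NaOH: 34.23, H2SO4: 40.38; NaOH is limiting.
n(H2O) = (2/2) × 68.45 = 68.45 mol
mass = 68.45 × 18.02 = 1233 g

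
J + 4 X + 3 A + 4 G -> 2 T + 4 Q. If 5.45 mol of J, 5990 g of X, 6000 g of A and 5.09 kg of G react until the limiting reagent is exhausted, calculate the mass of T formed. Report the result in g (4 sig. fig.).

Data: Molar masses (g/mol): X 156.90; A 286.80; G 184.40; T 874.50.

n(J) = 5.450 mol
n(X) = 5990 / 156.90 = 38.18 mol
n(A) = 6000 / 286.80 = 20.92 mol
n(G) = 5.090×1000 / 184.40 = 27.60 mol
n/ν for J = 5.450/1 = 5.450
n/ν for X = 38.18/4 = 9.545
n/ν for A = 20.92/3 = 6.973
n/ν for G = 27.60/4 = 6.900
Smallest n/ν is J → limiting reagent.
n(T) = (2/1) × 5.450 = 10.90 mol
mass = 10.90 × 874.50 = 9532 g

9532 g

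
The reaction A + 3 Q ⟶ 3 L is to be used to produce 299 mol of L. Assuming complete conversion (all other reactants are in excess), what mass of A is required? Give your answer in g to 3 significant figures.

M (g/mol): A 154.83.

n(L) = 299.0 mol
n(A) = (1/3) × 299.0 = 99.67 mol
mass = 99.67 × 154.83 = 15430 g

15400 g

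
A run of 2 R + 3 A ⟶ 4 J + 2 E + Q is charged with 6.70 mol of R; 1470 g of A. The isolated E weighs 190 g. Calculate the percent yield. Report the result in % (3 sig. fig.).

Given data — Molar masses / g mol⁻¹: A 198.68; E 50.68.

76.0 %

n(R) = 6.700 mol
n(A) = 1470 / 198.68 = 7.399 mol
n/ν for R = 6.700/2 = 3.350
n/ν for A = 7.399/3 = 2.466
Smallest n/ν is A → limiting reagent.
theoretical n(E) = (2/3) × 7.399 = 4.933 mol → 250.0 g
% yield = 190 / 250.0 × 100 = 76.00 %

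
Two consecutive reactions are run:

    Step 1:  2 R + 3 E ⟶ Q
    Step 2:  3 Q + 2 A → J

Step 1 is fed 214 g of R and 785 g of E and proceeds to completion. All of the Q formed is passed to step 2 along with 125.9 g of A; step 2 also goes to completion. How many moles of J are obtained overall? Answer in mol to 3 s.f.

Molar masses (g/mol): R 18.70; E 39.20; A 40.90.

1.54 mol

Step 1:
n(R) = 214.0 / 18.70 = 11.44 mol
n(E) = 785.0 / 39.20 = 20.03 mol
n/ν for R = 11.44/2 = 5.720
n/ν for E = 20.03/3 = 6.677
Smallest n/ν is R → limiting reagent.
n(Q) produced = (1/2) × 11.44 = 5.720 mol
Step 2:
n(Q) available = 5.720 mol
n(A) = 125.9 / 40.90 = 3.078 mol
n/ν for Q = 5.720/3 = 1.907
n/ν for A = 3.078/2 = 1.539
Smallest n/ν is A → limiting reagent.
n(J) = (1/2) × 3.078 = 1.539 mol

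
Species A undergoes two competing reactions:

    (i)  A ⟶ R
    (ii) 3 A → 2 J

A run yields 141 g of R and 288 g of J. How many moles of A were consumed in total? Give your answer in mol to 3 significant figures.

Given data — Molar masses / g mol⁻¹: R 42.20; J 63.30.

10.2 mol

n(R) = 141 / 42.20 = 3.341 mol
n(J) = 288 / 63.30 = 4.550 mol
n(A) via (i) = (1/1)×3.341 = 3.341 mol
n(A) via (ii) = (3/2)×4.550 = 6.825 mol
total n(A) = 3.341 + 6.825 = 10.17 mol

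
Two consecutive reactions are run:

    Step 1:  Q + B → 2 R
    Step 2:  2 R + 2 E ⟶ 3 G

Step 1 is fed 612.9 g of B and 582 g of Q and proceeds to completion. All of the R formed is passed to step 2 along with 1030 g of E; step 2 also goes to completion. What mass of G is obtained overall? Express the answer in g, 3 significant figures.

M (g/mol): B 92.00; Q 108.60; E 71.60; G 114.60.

Step 1:
n(B) = 612.9 / 92.00 = 6.662 mol
n(Q) = 582.0 / 108.60 = 5.359 mol
n/ν → B: 6.662, Q: 5.359; Q is limiting.
n(R) produced = (2/1) × 5.359 = 10.72 mol
Step 2:
n(R) available = 10.72 mol
n(E) = 1030 / 71.60 = 14.39 mol
n/ν → R: 5.360, E: 7.195; R is limiting.
n(G) = (3/2) × 10.72 = 16.08 mol
mass = 16.08 × 114.60 = 1843 g

1840 g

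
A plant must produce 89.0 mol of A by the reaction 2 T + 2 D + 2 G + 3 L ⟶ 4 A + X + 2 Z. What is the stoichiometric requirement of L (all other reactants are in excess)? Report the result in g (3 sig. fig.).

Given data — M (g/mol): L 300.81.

20100 g

n(A) = 89.00 mol
n(L) = (3/4) × 89.00 = 66.75 mol
mass = 66.75 × 300.81 = 20080 g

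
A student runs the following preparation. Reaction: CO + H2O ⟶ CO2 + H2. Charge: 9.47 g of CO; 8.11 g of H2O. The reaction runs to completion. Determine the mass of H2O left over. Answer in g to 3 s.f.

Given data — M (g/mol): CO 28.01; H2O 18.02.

n(CO) = 9.470 / 28.01 = 0.3381 mol
n(H2O) = 8.110 / 18.02 = 0.4501 mol
n/ν → CO: 0.3381, H2O: 0.4501; CO is limiting.
H2O consumed = (1/1) × 0.3381 = 0.3381 mol
H2O remaining = 0.4501 − 0.3381 = 0.1120 mol
mass = 0.1120 × 18.02 = 2.018 g

2.02 g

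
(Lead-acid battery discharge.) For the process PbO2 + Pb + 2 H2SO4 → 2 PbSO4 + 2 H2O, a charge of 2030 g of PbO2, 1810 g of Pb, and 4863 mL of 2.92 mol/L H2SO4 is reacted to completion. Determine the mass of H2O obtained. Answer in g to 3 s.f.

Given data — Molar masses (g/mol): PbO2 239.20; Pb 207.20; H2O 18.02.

256 g

n(PbO2) = 2030 / 239.20 = 8.487 mol
n(Pb) = 1810 / 207.20 = 8.736 mol
n(H2SO4) = 2.92 × 4863/1000 = 14.20 mol
n/ν for PbO2 = 8.487/1 = 8.487
n/ν for Pb = 8.736/1 = 8.736
n/ν for H2SO4 = 14.20/2 = 7.100
Smallest n/ν is H2SO4 → limiting reagent.
n(H2O) = (2/2) × 14.20 = 14.20 mol
mass = 14.20 × 18.02 = 255.9 g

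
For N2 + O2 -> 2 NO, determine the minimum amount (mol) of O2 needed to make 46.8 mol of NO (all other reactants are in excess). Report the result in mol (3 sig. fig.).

23.4 mol

n(NO) = 46.80 mol
n(O2) = (1/2) × 46.80 = 23.40 mol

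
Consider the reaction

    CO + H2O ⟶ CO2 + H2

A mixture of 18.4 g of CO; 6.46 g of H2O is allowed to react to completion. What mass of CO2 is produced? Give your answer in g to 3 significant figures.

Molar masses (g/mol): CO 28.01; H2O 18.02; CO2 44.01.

15.8 g

n(CO) = 18.40 / 28.01 = 0.6569 mol
n(H2O) = 6.460 / 18.02 = 0.3585 mol
n/ν → CO: 0.6569, H2O: 0.3585; H2O is limiting.
n(CO2) = (1/1) × 0.3585 = 0.3585 mol
mass = 0.3585 × 44.01 = 15.78 g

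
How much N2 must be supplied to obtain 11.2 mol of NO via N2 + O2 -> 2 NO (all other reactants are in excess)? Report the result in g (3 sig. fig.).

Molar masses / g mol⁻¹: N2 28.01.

157 g

n(NO) = 11.20 mol
n(N2) = (1/2) × 11.20 = 5.600 mol
mass = 5.600 × 28.01 = 156.9 g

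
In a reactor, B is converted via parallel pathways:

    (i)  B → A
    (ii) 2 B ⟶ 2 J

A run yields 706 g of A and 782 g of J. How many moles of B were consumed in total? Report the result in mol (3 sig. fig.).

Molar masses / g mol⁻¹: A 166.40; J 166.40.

n(A) = 706 / 166.40 = 4.243 mol
n(J) = 782 / 166.40 = 4.700 mol
n(B) via (i) = (1/1)×4.243 = 4.243 mol
n(B) via (ii) = (2/2)×4.700 = 4.700 mol
total n(B) = 4.243 + 4.700 = 8.943 mol

8.94 mol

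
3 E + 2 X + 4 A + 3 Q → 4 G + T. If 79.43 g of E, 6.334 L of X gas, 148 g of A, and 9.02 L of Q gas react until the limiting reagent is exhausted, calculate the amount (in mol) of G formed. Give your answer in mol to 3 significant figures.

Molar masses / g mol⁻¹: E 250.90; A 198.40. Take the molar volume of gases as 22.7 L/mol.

n(E) = 79.43 / 250.90 = 0.3166 mol
n(X) = 6.334 / 22.7 = 0.2790 mol
n(A) = 148.0 / 198.40 = 0.7460 mol
n(Q) = 9.020 / 22.7 = 0.3974 mol
n/ν for E = 0.3166/3 = 0.1055
n/ν for X = 0.2790/2 = 0.1395
n/ν for A = 0.7460/4 = 0.1865
n/ν for Q = 0.3974/3 = 0.1325
Smallest n/ν is E → limiting reagent.
n(G) = (4/3) × 0.3166 = 0.4221 mol

0.422 mol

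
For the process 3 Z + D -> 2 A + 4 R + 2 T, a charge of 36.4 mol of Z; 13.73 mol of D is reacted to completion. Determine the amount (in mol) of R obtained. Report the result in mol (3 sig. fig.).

48.5 mol

n(Z) = 36.40 mol
n(D) = 13.73 mol
n/ν → Z: 12.13, D: 13.73; Z is limiting.
n(R) = (4/3) × 36.40 = 48.53 mol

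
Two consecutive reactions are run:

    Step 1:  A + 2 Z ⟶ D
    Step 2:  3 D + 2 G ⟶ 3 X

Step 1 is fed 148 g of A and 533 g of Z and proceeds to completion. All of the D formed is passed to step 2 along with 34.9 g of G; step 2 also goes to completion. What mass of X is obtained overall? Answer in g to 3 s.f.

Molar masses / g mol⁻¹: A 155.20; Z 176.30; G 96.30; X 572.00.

Step 1:
n(A) = 148.0 / 155.20 = 0.9536 mol
n(Z) = 533.0 / 176.30 = 3.023 mol
n/ν for A = 0.9536/1 = 0.9536
n/ν for Z = 3.023/2 = 1.512
Smallest n/ν is A → limiting reagent.
n(D) produced = (1/1) × 0.9536 = 0.9536 mol
Step 2:
n(D) available = 0.9536 mol
n(G) = 34.90 / 96.30 = 0.3624 mol
n/ν for D = 0.9536/3 = 0.3179
n/ν for G = 0.3624/2 = 0.1812
Smallest n/ν is G → limiting reagent.
n(X) = (3/2) × 0.3624 = 0.5436 mol
mass = 0.5436 × 572.00 = 310.9 g

311 g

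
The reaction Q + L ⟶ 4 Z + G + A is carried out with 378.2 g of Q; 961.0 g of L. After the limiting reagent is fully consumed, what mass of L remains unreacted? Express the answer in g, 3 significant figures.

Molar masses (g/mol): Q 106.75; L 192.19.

280 g

n(Q) = 378.2 / 106.75 = 3.543 mol
n(L) = 961.0 / 192.19 = 5.000 mol
n/ν for Q = 3.543/1 = 3.543
n/ν for L = 5.000/1 = 5.000
Smallest n/ν is Q → limiting reagent.
L consumed = (1/1) × 3.543 = 3.543 mol
L remaining = 5.000 − 3.543 = 1.457 mol
mass = 1.457 × 192.19 = 280.0 g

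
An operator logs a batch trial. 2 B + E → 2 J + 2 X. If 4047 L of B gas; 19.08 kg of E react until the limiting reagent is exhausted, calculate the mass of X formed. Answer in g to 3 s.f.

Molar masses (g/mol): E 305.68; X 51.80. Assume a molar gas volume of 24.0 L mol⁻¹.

6470 g

n(B) = 4047 / 24.0 = 168.6 mol
n(E) = 19.08×1000 / 305.68 = 62.42 mol
n/ν → B: 84.30, E: 62.42; E is limiting.
n(X) = (2/1) × 62.42 = 124.8 mol
mass = 124.8 × 51.80 = 6465 g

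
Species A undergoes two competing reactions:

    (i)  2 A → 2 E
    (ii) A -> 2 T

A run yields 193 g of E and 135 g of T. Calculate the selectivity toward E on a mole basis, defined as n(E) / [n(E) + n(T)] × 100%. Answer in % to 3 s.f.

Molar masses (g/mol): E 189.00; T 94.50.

n(E) = 193 / 189.00 = 1.021 mol
n(T) = 135 / 94.50 = 1.429 mol
selectivity = 1.021/(1.021+1.429) × 100 = 41.67 %

41.7 %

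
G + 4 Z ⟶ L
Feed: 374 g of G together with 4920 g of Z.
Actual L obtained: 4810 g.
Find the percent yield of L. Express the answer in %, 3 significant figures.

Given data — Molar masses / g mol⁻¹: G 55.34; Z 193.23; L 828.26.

n(G) = 374.0 / 55.34 = 6.758 mol
n(Z) = 4920 / 193.23 = 25.46 mol
n/ν → G: 6.758, Z: 6.365; Z is limiting.
theoretical n(L) = (1/4) × 25.46 = 6.365 mol → 5272 g
% yield = 4810 / 5272 × 100 = 91.24 %

91.2 %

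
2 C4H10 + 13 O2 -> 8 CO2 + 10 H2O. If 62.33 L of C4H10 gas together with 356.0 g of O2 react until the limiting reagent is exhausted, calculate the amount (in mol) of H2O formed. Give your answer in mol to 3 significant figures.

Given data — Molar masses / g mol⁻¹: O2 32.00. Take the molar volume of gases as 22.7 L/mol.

n(C4H10) = 62.33 / 22.7 = 2.746 mol
n(O2) = 356.0 / 32.00 = 11.13 mol
n/ν → C4H10: 1.373, O2: 0.8562; O2 is limiting.
n(H2O) = (10/13) × 11.13 = 8.562 mol

8.56 mol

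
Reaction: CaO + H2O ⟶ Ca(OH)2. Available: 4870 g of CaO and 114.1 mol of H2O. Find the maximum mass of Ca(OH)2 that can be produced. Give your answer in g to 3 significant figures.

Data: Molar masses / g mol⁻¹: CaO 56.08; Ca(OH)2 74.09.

6430 g

n(CaO) = 4870 / 56.08 = 86.84 mol
n(H2O) = 114.1 mol
n/ν → CaO: 86.84, H2O: 114.1; CaO is limiting.
n(Ca(OH)2) = (1/1) × 86.84 = 86.84 mol
mass = 86.84 × 74.09 = 6434 g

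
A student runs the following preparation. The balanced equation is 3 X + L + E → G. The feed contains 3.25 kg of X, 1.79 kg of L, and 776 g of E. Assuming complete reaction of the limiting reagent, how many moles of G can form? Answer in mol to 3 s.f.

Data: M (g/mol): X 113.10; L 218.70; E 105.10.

7.38 mol

n(X) = 3.250×1000 / 113.10 = 28.74 mol
n(L) = 1.790×1000 / 218.70 = 8.185 mol
n(E) = 776.0 / 105.10 = 7.383 mol
n/ν for X = 28.74/3 = 9.580
n/ν for L = 8.185/1 = 8.185
n/ν for E = 7.383/1 = 7.383
Smallest n/ν is E → limiting reagent.
n(G) = (1/1) × 7.383 = 7.383 mol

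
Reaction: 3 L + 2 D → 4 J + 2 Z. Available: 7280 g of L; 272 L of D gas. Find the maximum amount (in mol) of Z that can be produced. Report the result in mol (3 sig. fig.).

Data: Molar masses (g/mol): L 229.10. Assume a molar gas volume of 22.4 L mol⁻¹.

n(L) = 7280 / 229.10 = 31.78 mol
n(D) = 272.0 / 22.4 = 12.14 mol
n/ν → L: 10.59, D: 6.070; D is limiting.
n(Z) = (2/2) × 12.14 = 12.14 mol

12.1 mol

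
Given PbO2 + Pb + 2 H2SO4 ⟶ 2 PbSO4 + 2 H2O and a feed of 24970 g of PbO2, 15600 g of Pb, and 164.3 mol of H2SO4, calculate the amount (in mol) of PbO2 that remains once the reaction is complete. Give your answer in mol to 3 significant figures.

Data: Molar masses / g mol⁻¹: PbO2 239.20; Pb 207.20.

29.1 mol

n(PbO2) = 24970 / 239.20 = 104.4 mol
n(Pb) = 15600 / 207.20 = 75.29 mol
n(H2SO4) = 164.3 mol
n/ν → PbO2: 104.4, Pb: 75.29, H2SO4: 82.15; Pb is limiting.
PbO2 consumed = (1/1) × 75.29 = 75.29 mol
PbO2 remaining = 104.4 − 75.29 = 29.11 mol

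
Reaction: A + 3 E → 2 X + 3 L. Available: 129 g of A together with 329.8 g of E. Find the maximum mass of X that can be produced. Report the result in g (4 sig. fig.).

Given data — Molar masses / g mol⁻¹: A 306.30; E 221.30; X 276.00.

232.5 g

n(A) = 129.0 / 306.30 = 0.4212 mol
n(E) = 329.8 / 221.30 = 1.490 mol
n/ν for A = 0.4212/1 = 0.4212
n/ν for E = 1.490/3 = 0.4967
Smallest n/ν is A → limiting reagent.
n(X) = (2/1) × 0.4212 = 0.8424 mol
mass = 0.8424 × 276.00 = 232.5 g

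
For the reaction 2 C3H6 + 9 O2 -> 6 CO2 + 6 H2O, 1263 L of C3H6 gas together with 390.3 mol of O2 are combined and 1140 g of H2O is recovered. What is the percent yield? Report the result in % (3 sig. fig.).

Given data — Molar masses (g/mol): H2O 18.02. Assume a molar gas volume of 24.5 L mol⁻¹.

n(C3H6) = 1263 / 24.5 = 51.55 mol
n(O2) = 390.3 mol
n/ν → C3H6: 25.78, O2: 43.37; C3H6 is limiting.
theoretical n(H2O) = (6/2) × 51.55 = 154.7 mol → 2788 g
% yield = 1140 / 2788 × 100 = 40.89 %

40.9 %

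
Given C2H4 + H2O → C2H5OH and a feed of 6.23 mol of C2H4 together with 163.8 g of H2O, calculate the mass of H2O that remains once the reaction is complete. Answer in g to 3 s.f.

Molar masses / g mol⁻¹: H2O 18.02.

51.5 g

n(C2H4) = 6.230 mol
n(H2O) = 163.8 / 18.02 = 9.090 mol
n/ν for C2H4 = 6.230/1 = 6.230
n/ν for H2O = 9.090/1 = 9.090
Smallest n/ν is C2H4 → limiting reagent.
H2O consumed = (1/1) × 6.230 = 6.230 mol
H2O remaining = 9.090 − 6.230 = 2.860 mol
mass = 2.860 × 18.02 = 51.54 g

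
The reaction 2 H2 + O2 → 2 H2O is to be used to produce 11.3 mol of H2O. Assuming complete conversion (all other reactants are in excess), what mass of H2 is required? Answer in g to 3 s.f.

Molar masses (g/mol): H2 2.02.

22.8 g

n(H2O) = 11.30 mol
n(H2) = (2/2) × 11.30 = 11.30 mol
mass = 11.30 × 2.02 = 22.83 g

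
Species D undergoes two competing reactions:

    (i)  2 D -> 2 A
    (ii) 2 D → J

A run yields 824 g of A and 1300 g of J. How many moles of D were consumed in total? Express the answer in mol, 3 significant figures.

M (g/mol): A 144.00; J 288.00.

n(A) = 824 / 144.00 = 5.722 mol
n(J) = 1300 / 288.00 = 4.514 mol
n(D) via (i) = (2/2)×5.722 = 5.722 mol
n(D) via (ii) = (2/1)×4.514 = 9.028 mol
total n(D) = 5.722 + 9.028 = 14.75 mol

14.8 mol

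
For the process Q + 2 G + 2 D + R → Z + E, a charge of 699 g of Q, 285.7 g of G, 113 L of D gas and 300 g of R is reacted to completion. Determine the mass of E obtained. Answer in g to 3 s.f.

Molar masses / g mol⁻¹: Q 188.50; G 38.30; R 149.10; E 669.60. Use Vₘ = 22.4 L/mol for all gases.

1350 g

n(Q) = 699.0 / 188.50 = 3.708 mol
n(G) = 285.7 / 38.30 = 7.460 mol
n(D) = 113.0 / 22.4 = 5.045 mol
n(R) = 300.0 / 149.10 = 2.012 mol
n/ν → Q: 3.708, G: 3.730, D: 2.523, R: 2.012; R is limiting.
n(E) = (1/1) × 2.012 = 2.012 mol
mass = 2.012 × 669.60 = 1347 g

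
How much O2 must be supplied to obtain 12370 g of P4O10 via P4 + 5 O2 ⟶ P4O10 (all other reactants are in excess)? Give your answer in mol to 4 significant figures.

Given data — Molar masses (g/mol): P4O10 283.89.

n(P4O10) = 12370 / 283.89 = 43.57 mol
n(O2) = (5/1) × 43.57 = 217.9 mol

217.9 mol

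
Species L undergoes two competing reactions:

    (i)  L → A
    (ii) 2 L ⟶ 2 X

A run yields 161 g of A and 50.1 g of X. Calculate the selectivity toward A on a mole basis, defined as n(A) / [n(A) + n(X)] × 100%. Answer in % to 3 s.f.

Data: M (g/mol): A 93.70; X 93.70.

n(A) = 161 / 93.70 = 1.718 mol
n(X) = 50.1 / 93.70 = 0.5347 mol
selectivity = 1.718/(1.718+0.5347) × 100 = 76.26 %

76.3 %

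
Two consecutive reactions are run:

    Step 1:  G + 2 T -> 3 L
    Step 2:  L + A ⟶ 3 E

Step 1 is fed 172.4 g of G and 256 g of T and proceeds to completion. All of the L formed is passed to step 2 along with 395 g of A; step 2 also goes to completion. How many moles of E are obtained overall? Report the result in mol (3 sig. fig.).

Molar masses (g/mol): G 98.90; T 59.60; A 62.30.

15.7 mol

Step 1:
n(G) = 172.4 / 98.90 = 1.743 mol
n(T) = 256.0 / 59.60 = 4.295 mol
n/ν → G: 1.743, T: 2.148; G is limiting.
n(L) produced = (3/1) × 1.743 = 5.229 mol
Step 2:
n(L) available = 5.229 mol
n(A) = 395.0 / 62.30 = 6.340 mol
n/ν → L: 5.229, A: 6.340; L is limiting.
n(E) = (3/1) × 5.229 = 15.69 mol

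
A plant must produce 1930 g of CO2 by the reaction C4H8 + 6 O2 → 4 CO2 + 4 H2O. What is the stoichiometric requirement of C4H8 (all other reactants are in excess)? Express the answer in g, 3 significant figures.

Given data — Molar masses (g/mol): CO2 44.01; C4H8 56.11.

615 g

n(CO2) = 1930 / 44.01 = 43.85 mol
n(C4H8) = (1/4) × 43.85 = 10.96 mol
mass = 10.96 × 56.11 = 615.0 g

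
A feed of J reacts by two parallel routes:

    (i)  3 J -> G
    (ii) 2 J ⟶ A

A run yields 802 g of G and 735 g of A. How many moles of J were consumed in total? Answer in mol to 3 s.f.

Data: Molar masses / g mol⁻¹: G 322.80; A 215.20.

n(G) = 802 / 322.80 = 2.485 mol
n(A) = 735 / 215.20 = 3.415 mol
n(J) via (i) = (3/1)×2.485 = 7.455 mol
n(J) via (ii) = (2/1)×3.415 = 6.830 mol
total n(J) = 7.455 + 6.830 = 14.29 mol

14.3 mol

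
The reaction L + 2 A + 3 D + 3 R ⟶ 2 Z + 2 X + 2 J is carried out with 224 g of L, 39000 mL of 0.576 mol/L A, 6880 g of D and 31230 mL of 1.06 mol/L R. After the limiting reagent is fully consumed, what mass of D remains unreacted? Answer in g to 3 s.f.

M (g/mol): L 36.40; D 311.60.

n(L) = 224.0 / 36.40 = 6.154 mol
n(A) = 0.576 × 39000/1000 = 22.46 mol
n(D) = 6880 / 311.60 = 22.08 mol
n(R) = 1.06 × 31230/1000 = 33.10 mol
n/ν → L: 6.154, A: 11.23, D: 7.360, R: 11.03; L is limiting.
D consumed = (3/1) × 6.154 = 18.46 mol
D remaining = 22.08 − 18.46 = 3.620 mol
mass = 3.620 × 311.60 = 1128 g

1130 g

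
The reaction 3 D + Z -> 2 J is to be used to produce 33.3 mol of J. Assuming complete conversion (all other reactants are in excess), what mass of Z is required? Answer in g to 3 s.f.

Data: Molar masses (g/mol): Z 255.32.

4250 g

n(J) = 33.30 mol
n(Z) = (1/2) × 33.30 = 16.65 mol
mass = 16.65 × 255.32 = 4251 g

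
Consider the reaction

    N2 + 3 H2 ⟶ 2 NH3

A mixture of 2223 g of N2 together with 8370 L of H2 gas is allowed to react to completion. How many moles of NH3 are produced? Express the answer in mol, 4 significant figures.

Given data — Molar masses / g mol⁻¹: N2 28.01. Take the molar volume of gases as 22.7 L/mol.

n(N2) = 2223 / 28.01 = 79.36 mol
n(H2) = 8370 / 22.7 = 368.7 mol
n/ν → N2: 79.36, H2: 122.9; N2 is limiting.
n(NH3) = (2/1) × 79.36 = 158.7 mol

158.7 mol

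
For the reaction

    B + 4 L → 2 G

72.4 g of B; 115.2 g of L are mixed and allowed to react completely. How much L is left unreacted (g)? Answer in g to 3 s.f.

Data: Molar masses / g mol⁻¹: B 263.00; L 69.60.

38.6 g

n(B) = 72.40 / 263.00 = 0.2753 mol
n(L) = 115.2 / 69.60 = 1.655 mol
n/ν for B = 0.2753/1 = 0.2753
n/ν for L = 1.655/4 = 0.4138
Smallest n/ν is B → limiting reagent.
L consumed = (4/1) × 0.2753 = 1.101 mol
L remaining = 1.655 − 1.101 = 0.5540 mol
mass = 0.5540 × 69.60 = 38.56 g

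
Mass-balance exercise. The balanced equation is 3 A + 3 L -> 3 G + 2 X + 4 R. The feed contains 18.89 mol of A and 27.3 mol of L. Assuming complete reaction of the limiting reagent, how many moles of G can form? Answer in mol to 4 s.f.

18.89 mol

n(A) = 18.89 mol
n(L) = 27.30 mol
n/ν → A: 6.297, L: 9.100; A is limiting.
n(G) = (3/3) × 18.89 = 18.89 mol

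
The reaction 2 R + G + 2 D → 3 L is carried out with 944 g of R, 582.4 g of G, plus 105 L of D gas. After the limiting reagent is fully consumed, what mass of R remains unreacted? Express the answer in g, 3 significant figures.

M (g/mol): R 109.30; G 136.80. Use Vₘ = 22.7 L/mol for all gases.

n(R) = 944.0 / 109.30 = 8.637 mol
n(G) = 582.4 / 136.80 = 4.257 mol
n(D) = 105.0 / 22.7 = 4.626 mol
n/ν for R = 8.637/2 = 4.319
n/ν for G = 4.257/1 = 4.257
n/ν for D = 4.626/2 = 2.313
Smallest n/ν is D → limiting reagent.
R consumed = (2/2) × 4.626 = 4.626 mol
R remaining = 8.637 − 4.626 = 4.011 mol
mass = 4.011 × 109.30 = 438.4 g

438 g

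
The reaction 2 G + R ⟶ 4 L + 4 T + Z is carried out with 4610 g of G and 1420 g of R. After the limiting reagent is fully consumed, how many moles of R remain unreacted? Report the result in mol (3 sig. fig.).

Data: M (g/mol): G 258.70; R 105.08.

n(G) = 4610 / 258.70 = 17.82 mol
n(R) = 1420 / 105.08 = 13.51 mol
n/ν for G = 17.82/2 = 8.910
n/ν for R = 13.51/1 = 13.51
Smallest n/ν is G → limiting reagent.
R consumed = (1/2) × 17.82 = 8.910 mol
R remaining = 13.51 − 8.910 = 4.600 mol

4.60 mol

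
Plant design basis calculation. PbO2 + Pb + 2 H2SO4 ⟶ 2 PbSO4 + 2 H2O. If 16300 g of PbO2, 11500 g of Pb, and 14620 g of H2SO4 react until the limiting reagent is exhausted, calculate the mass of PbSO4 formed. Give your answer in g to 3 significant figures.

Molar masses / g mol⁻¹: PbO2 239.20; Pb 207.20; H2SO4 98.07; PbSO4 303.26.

n(PbO2) = 16300 / 239.20 = 68.14 mol
n(Pb) = 11500 / 207.20 = 55.50 mol
n(H2SO4) = 14620 / 98.07 = 149.1 mol
n/ν for PbO2 = 68.14/1 = 68.14
n/ν for Pb = 55.50/1 = 55.50
n/ν for H2SO4 = 149.1/2 = 74.55
Smallest n/ν is Pb → limiting reagent.
n(PbSO4) = (2/1) × 55.50 = 111.0 mol
mass = 111.0 × 303.26 = 33660 g

33700 g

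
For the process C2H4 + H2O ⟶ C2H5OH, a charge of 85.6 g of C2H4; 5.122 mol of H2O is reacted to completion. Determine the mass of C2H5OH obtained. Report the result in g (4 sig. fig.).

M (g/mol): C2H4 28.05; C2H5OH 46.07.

n(C2H4) = 85.60 / 28.05 = 3.052 mol
n(H2O) = 5.122 mol
n/ν → C2H4: 3.052, H2O: 5.122; C2H4 is limiting.
n(C2H5OH) = (1/1) × 3.052 = 3.052 mol
mass = 3.052 × 46.07 = 140.6 g

140.6 g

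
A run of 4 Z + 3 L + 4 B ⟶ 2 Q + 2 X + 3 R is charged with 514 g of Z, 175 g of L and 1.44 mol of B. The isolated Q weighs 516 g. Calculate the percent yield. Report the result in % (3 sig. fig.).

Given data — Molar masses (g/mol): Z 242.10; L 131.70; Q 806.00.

88.9 %

n(Z) = 514.0 / 242.10 = 2.123 mol
n(L) = 175.0 / 131.70 = 1.329 mol
n(B) = 1.440 mol
n/ν → Z: 0.5308, L: 0.4430, B: 0.3600; B is limiting.
theoretical n(Q) = (2/4) × 1.440 = 0.7200 mol → 580.3 g
% yield = 516 / 580.3 × 100 = 88.92 %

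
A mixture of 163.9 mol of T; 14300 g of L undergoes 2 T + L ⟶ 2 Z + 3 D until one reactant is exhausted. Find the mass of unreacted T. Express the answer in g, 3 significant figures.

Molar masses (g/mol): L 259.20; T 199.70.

n(T) = 163.9 mol
n(L) = 14300 / 259.20 = 55.17 mol
n/ν for T = 163.9/2 = 81.95
n/ν for L = 55.17/1 = 55.17
Smallest n/ν is L → limiting reagent.
T consumed = (2/1) × 55.17 = 110.3 mol
T remaining = 163.9 − 110.3 = 53.60 mol
mass = 53.60 × 199.70 = 10700 g

10700 g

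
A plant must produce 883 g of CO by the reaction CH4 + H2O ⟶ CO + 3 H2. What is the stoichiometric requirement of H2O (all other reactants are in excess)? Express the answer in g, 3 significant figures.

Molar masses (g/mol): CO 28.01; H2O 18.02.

n(CO) = 883 / 28.01 = 31.52 mol
n(H2O) = (1/1) × 31.52 = 31.52 mol
mass = 31.52 × 18.02 = 568.0 g

568 g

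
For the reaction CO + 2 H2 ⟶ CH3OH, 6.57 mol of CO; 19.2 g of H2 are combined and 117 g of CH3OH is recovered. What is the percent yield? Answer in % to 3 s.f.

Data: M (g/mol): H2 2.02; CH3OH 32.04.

n(CO) = 6.570 mol
n(H2) = 19.20 / 2.02 = 9.505 mol
n/ν → CO: 6.570, H2: 4.753; H2 is limiting.
theoretical n(CH3OH) = (1/2) × 9.505 = 4.753 mol → 152.3 g
% yield = 117 / 152.3 × 100 = 76.82 %

76.8 %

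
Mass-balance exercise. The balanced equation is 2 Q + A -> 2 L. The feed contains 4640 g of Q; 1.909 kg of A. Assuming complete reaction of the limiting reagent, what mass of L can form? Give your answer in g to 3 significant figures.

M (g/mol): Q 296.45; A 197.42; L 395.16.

n(Q) = 4640 / 296.45 = 15.65 mol
n(A) = 1.909×1000 / 197.42 = 9.670 mol
n/ν → Q: 7.825, A: 9.670; Q is limiting.
n(L) = (2/2) × 15.65 = 15.65 mol
mass = 15.65 × 395.16 = 6184 g

6180 g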